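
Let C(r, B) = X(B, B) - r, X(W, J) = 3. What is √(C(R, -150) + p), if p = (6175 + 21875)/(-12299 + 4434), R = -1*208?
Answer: √4241809/143 ≈ 14.403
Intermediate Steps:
R = -208
p = -510/143 (p = 28050/(-7865) = 28050*(-1/7865) = -510/143 ≈ -3.5664)
C(r, B) = 3 - r
√(C(R, -150) + p) = √((3 - 1*(-208)) - 510/143) = √((3 + 208) - 510/143) = √(211 - 510/143) = √(29663/143) = √4241809/143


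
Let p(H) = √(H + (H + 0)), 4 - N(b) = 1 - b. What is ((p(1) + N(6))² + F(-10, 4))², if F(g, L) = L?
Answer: 8217 + 3132*√2 ≈ 12646.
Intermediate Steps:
N(b) = 3 + b (N(b) = 4 - (1 - b) = 4 + (-1 + b) = 3 + b)
p(H) = √2*√H (p(H) = √(H + H) = √(2*H) = √2*√H)
((p(1) + N(6))² + F(-10, 4))² = ((√2*√1 + (3 + 6))² + 4)² = ((√2*1 + 9)² + 4)² = ((√2 + 9)² + 4)² = ((9 + √2)² + 4)² = (4 + (9 + √2)²)²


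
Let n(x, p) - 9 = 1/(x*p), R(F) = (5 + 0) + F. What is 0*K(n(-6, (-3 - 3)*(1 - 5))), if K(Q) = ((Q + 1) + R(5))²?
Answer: 0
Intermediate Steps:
R(F) = 5 + F
n(x, p) = 9 + 1/(p*x) (n(x, p) = 9 + 1/(x*p) = 9 + 1/(p*x))
K(Q) = (11 + Q)² (K(Q) = ((Q + 1) + (5 + 5))² = ((1 + Q) + 10)² = (11 + Q)²)
0*K(n(-6, (-3 - 3)*(1 - 5))) = 0*(11 + (9 + 1/(((-3 - 3)*(1 - 5))*(-6))))² = 0*(11 + (9 - ⅙/(-6*(-4))))² = 0*(11 + (9 - ⅙/24))² = 0*(11 + (9 + (1/24)*(-⅙)))² = 0*(11 + (9 - 1/144))² = 0*(11 + 1295/144)² = 0*(2879/144)² = 0*(8288641/20736) = 0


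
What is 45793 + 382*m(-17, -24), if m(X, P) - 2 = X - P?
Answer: 49231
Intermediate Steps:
m(X, P) = 2 + X - P (m(X, P) = 2 + (X - P) = 2 + X - P)
45793 + 382*m(-17, -24) = 45793 + 382*(2 - 17 - 1*(-24)) = 45793 + 382*(2 - 17 + 24) = 45793 + 382*9 = 45793 + 3438 = 49231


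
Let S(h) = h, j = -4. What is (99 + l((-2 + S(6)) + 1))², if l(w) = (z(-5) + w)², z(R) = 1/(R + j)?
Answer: 99102025/6561 ≈ 15105.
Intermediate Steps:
z(R) = 1/(-4 + R) (z(R) = 1/(R - 4) = 1/(-4 + R))
l(w) = (-⅑ + w)² (l(w) = (1/(-4 - 5) + w)² = (1/(-9) + w)² = (-⅑ + w)²)
(99 + l((-2 + S(6)) + 1))² = (99 + (-1 + 9*((-2 + 6) + 1))²/81)² = (99 + (-1 + 9*(4 + 1))²/81)² = (99 + (-1 + 9*5)²/81)² = (99 + (-1 + 45)²/81)² = (99 + (1/81)*44²)² = (99 + (1/81)*1936)² = (99 + 1936/81)² = (9955/81)² = 99102025/6561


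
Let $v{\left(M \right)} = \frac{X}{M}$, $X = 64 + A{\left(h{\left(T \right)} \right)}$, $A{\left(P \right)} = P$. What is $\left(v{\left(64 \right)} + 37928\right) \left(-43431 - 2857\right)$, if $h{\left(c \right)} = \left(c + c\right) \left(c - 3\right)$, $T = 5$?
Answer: $-1755672017$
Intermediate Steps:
$h{\left(c \right)} = 2 c \left(-3 + c\right)$
$X = 84$ ($X = 64 + 2 \cdot 5 \left(-3 + 5\right) = 64 + 2 \cdot 5 \cdot 2 = 64 + 20 = 84$)
$v{\left(M \right)} = \frac{84}{M}$
$\left(v{\left(64 \right)} + 37928\right) \left(-43431 - 2857\right) = \left(\frac{84}{64} + 37928\right) \left(-43431 - 2857\right) = \left(84 \cdot \frac{1}{64} + 37928\right) \left(-46288\right) = \left(\frac{21}{16} + 37928\right) \left(-46288\right) = \frac{606869}{16} \left(-46288\right) = -1755672017$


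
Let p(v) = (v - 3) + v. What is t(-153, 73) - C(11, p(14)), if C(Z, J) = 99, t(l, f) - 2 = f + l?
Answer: -177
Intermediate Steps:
t(l, f) = 2 + f + l (t(l, f) = 2 + (f + l) = 2 + f + l)
p(v) = -3 + 2*v (p(v) = (-3 + v) + v = -3 + 2*v)
t(-153, 73) - C(11, p(14)) = (2 + 73 - 153) - 1*99 = -78 - 99 = -177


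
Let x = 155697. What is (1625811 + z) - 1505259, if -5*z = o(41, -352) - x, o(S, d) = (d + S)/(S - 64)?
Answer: 3488840/23 ≈ 1.5169e+5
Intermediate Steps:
o(S, d) = (S + d)/(-64 + S)
z = 716144/23 (z = -((41 - 352)/(-64 + 41) - 1*155697)/5 = -(-311/(-23) - 155697)/5 = -(-1/23*(-311) - 155697)/5 = -(311/23 - 155697)/5 = -1/5*(-3580720/23) = 716144/23 ≈ 31137.)
(1625811 + z) - 1505259 = (1625811 + 716144/23) - 1505259 = 38109797/23 - 1505259 = 3488840/23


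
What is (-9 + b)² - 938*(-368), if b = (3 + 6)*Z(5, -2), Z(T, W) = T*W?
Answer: 354985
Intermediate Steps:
b = -90 (b = (3 + 6)*(5*(-2)) = 9*(-10) = -90)
(-9 + b)² - 938*(-368) = (-9 - 90)² - 938*(-368) = (-99)² + 345184 = 9801 + 345184 = 354985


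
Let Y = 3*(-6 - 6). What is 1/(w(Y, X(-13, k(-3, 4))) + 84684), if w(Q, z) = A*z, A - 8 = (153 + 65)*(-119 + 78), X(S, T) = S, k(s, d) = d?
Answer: 1/200774 ≈ 4.9807e-6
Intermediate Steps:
A = -8930 (A = 8 + (153 + 65)*(-119 + 78) = 8 + 218*(-41) = 8 - 8938 = -8930)
Y = -36 (Y = 3*(-12) = -36)
w(Q, z) = -8930*z
1/(w(Y, X(-13, k(-3, 4))) + 84684) = 1/(-8930*(-13) + 84684) = 1/(116090 + 84684) = 1/200774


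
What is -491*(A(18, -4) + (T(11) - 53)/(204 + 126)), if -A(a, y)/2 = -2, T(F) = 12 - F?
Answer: -311294/165 ≈ -1886.6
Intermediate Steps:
A(a, y) = 4 (A(a, y) = -2*(-2) = 4)
-491*(A(18, -4) + (T(11) - 53)/(204 + 126)) = -491*(4 + ((12 - 1*11) - 53)/(204 + 126)) = -491*(4 + ((12 - 11) - 53)/330) = -491*(4 + (1 - 53)*(1/330)) = -491*(4 - 52*1/330) = -491*(4 - 26/165) = -491*634/165 = -311294/165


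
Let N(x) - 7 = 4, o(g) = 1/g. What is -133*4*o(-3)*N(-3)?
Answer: 5852/3 ≈ 1950.7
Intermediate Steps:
o(g) = 1/g
N(x) = 11 (N(x) = 7 + 4 = 11)
-133*4*o(-3)*N(-3) = -133*4/(-3)*11 = -133*4*(-⅓)*11 = -(-532)*11/3 = -133*(-44/3) = 5852/3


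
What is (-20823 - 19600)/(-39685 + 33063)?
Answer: 40423/6622 ≈ 6.1043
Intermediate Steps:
(-20823 - 19600)/(-39685 + 33063) = -40423/(-6622) = -40423*(-1/6622) = 40423/6622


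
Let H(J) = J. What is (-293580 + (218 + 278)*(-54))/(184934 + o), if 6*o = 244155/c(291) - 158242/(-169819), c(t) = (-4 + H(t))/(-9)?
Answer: -2284963552872/1309922550121 ≈ -1.7444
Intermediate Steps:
c(t) = 4/9 - t/9 (c(t) = (-4 + t)/(-9) = (-4 + t)*(-1/9) = 4/9 - t/9)
o = -9100341611/7132398 (o = (244155/(4/9 - 1/9*291) - 158242/(-169819))/6 = (244155/(4/9 - 97/3) - 158242*(-1/169819))/6 = (244155/(-287/9) + 158242/169819)/6 = (244155*(-9/287) + 158242/169819)/6 = (-53595/7 + 158242/169819)/6 = (1/6)*(-9100341611/1188733) = -9100341611/7132398 ≈ -1275.9)
(-293580 + (218 + 278)*(-54))/(184934 + o) = (-293580 + (218 + 278)*(-54))/(184934 - 9100341611/7132398) = (-293580 + 496*(-54))/(1309922550121/7132398) = (-293580 - 26784)*(7132398/1309922550121) = -320364*7132398/1309922550121 = -2284963552872/1309922550121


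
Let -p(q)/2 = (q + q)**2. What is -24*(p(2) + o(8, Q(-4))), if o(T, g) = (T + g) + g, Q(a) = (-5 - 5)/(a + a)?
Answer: 516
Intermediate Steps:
Q(a) = -5/a (Q(a) = -10*1/(2*a) = -5/a)
p(q) = -8*q**2 (p(q) = -2*(q + q)**2 = -2*4*q**2 = -8*q**2)
o(T, g) = T + 2*g
-24*(p(2) + o(8, Q(-4))) = -24*(-8*2**2 + (8 + 2*(-5/(-4)))) = -24*(-8*4 + (8 + 2*(-5*(-1/4)))) = -24*(-32 + (8 + 2*(5/4))) = -24*(-32 + (8 + 5/2)) = -24*(-32 + 21/2) = -24*(-43/2) = 516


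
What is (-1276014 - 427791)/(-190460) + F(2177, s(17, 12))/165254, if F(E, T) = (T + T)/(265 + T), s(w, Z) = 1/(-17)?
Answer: 31703722589999/3544003572184 ≈ 8.9457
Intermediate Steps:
s(w, Z) = -1/17
F(E, T) = 2*T/(265 + T) (F(E, T) = (2*T)/(265 + T) = 2*T/(265 + T))
(-1276014 - 427791)/(-190460) + F(2177, s(17, 12))/165254 = (-1276014 - 427791)/(-190460) + (2*(-1/17)/(265 - 1/17))/165254 = -1703805*(-1/190460) + (2*(-1/17)/(4504/17))*(1/165254) = 340761/38092 + (2*(-1/17)*(17/4504))*(1/165254) = 340761/38092 - 1/2252*1/165254 = 340761/38092 - 1/372152008 = 31703722589999/3544003572184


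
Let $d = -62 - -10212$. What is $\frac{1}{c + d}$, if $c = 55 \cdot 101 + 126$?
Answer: $\frac{1}{15831} \approx 6.3167 \cdot 10^{-5}$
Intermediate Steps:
$c = 5681$ ($c = 5555 + 126 = 5681$)
$d = 10150$ ($d = -62 + 10212 = 10150$)
$\frac{1}{c + d} = \frac{1}{5681 + 10150} = \frac{1}{15831}$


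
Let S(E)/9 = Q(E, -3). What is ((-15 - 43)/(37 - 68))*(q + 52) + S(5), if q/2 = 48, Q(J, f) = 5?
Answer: 9979/31 ≈ 321.90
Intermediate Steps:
q = 96 (q = 2*48 = 96)
S(E) = 45 (S(E) = 9*5 = 45)
((-15 - 43)/(37 - 68))*(q + 52) + S(5) = ((-15 - 43)/(37 - 68))*(96 + 52) + 45 = -58/(-31)*148 + 45 = -58*(-1/31)*148 + 45 = (58/31)*148 + 45 = 8584/31 + 45 = 9979/31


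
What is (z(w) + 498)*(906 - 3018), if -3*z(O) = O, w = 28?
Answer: -1032064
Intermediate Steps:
z(O) = -O/3
(z(w) + 498)*(906 - 3018) = (-1/3*28 + 498)*(906 - 3018) = (-28/3 + 498)*(-2112) = (1466/3)*(-2112) = -1032064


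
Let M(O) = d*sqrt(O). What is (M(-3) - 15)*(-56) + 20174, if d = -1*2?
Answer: 21014 + 112*I*sqrt(3) ≈ 21014.0 + 193.99*I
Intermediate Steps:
d = -2
M(O) = -2*sqrt(O)
(M(-3) - 15)*(-56) + 20174 = (-2*I*sqrt(3) - 15)*(-56) + 20174 = (-15 - 2*I*sqrt(3))*(-56) + 20174 = (840 + 112*I*sqrt(3)) + 20174 = 21014 + 112*I*sqrt(3)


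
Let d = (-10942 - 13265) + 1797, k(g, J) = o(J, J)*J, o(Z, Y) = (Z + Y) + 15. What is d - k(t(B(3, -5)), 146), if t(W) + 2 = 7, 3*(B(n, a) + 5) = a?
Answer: -67232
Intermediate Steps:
o(Z, Y) = 15 + Y + Z (o(Z, Y) = (Y + Z) + 15 = 15 + Y + Z)
B(n, a) = -5 + a/3
t(W) = 5 (t(W) = -2 + 7 = 5)
k(g, J) = J*(15 + 2*J) (k(g, J) = (15 + J + J)*J = (15 + 2*J)*J = J*(15 + 2*J))
d = -22410 (d = -24207 + 1797 = -22410)
d - k(t(B(3, -5)), 146) = -22410 - 146*(15 + 2*146) = -22410 - 146*(15 + 292) = -22410 - 146*307 = -22410 - 1*44822 = -22410 - 44822 = -67232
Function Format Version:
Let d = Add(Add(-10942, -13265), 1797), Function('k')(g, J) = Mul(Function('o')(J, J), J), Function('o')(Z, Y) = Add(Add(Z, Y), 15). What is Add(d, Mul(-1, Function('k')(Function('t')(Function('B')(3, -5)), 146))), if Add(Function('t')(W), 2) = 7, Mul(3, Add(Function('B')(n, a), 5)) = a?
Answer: -67232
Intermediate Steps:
Function('o')(Z, Y) = Add(15, Y, Z) (Function('o')(Z, Y) = Add(Add(Y, Z), 15) = Add(15, Y, Z))
Function('B')(n, a) = Add(-5, Mul(Rational(1, 3), a))
Function('t')(W) = 5 (Function('t')(W) = Add(-2, 7) = 5)
Function('k')(g, J) = Mul(J, Add(15, Mul(2, J))) (Function('k')(g, J) = Mul(Add(15, J, J), J) = Mul(Add(15, Mul(2, J)), J) = Mul(J, Add(15, Mul(2, J))))
d = -22410 (d = Add(-24207, 1797) = -22410)
Add(d, Mul(-1, Function('k')(Function('t')(Function('B')(3, -5)), 146))) = Add(-22410, Mul(-1, Mul(146, Add(15, Mul(2, 146))))) = Add(-22410, Mul(-1, Mul(146, Add(15, 292)))) = Add(-22410, Mul(-1, Mul(146, 307))) = Add(-22410, Mul(-1, 44822)) = Add(-22410, -44822) = -67232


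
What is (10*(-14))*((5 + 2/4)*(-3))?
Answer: 2310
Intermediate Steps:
(10*(-14))*((5 + 2/4)*(-3)) = -140*(5 + 2*(1/4))*(-3) = -140*(5 + 1/2)*(-3) = -770*(-3) = -140*(-33/2) = 2310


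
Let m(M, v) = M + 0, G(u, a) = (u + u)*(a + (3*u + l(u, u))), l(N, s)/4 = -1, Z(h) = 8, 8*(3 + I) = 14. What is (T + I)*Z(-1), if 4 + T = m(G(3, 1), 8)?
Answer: 246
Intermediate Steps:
I = -5/4 (I = -3 + (⅛)*14 = -3 + 7/4 = -5/4 ≈ -1.2500)
l(N, s) = -4 (l(N, s) = 4*(-1) = -4)
G(u, a) = 2*u*(-4 + a + 3*u) (G(u, a) = (u + u)*(a + (3*u - 4)) = (2*u)*(a + (-4 + 3*u)) = (2*u)*(-4 + a + 3*u) = 2*u*(-4 + a + 3*u))
m(M, v) = M
T = 32 (T = -4 + 2*3*(-4 + 1 + 3*3) = -4 + 2*3*(-4 + 1 + 9) = -4 + 2*3*6 = -4 + 36 = 32)
(T + I)*Z(-1) = (32 - 5/4)*8 = (123/4)*8 = 246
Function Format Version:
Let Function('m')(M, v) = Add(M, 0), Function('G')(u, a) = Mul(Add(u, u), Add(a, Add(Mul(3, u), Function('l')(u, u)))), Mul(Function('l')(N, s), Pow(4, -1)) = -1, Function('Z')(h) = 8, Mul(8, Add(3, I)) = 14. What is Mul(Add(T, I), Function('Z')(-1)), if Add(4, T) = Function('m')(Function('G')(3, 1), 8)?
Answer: 246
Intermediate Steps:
I = Rational(-5, 4) (I = Add(-3, Mul(Rational(1, 8), 14)) = Add(-3, Rational(7, 4)) = Rational(-5, 4) ≈ -1.2500)
Function('l')(N, s) = -4 (Function('l')(N, s) = Mul(4, -1) = -4)
Function('G')(u, a) = Mul(2, u, Add(-4, a, Mul(3, u))) (Function('G')(u, a) = Mul(Add(u, u), Add(a, Add(Mul(3, u), -4))) = Mul(Mul(2, u), Add(a, Add(-4, Mul(3, u)))) = Mul(Mul(2, u), Add(-4, a, Mul(3, u))) = Mul(2, u, Add(-4, a, Mul(3, u))))
Function('m')(M, v) = M
T = 32 (T = Add(-4, Mul(2, 3, Add(-4, 1, Mul(3, 3)))) = Add(-4, Mul(2, 3, Add(-4, 1, 9))) = Add(-4, Mul(2, 3, 6)) = Add(-4, 36) = 32)
Mul(Add(T, I), Function('Z')(-1)) = Mul(Add(32, Rational(-5, 4)), 8) = Mul(Rational(123, 4), 8) = 246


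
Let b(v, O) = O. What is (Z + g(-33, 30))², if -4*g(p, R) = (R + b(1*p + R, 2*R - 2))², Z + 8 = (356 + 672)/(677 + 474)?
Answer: 5002003818256/1324801 ≈ 3.7757e+6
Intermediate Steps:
Z = -8180/1151 (Z = -8 + (356 + 672)/(677 + 474) = -8 + 1028/1151 = -8180/1151 ≈ -7.1069)
g(p, R) = -(-2 + 3*R)²/4 (g(p, R) = -(R + (2*R - 2))²/4 = -(R + (-2 + 2*R))²/4 = -(-2 + 3*R)²/4)
(Z + g(-33, 30))² = (-8180/1151 - (-2 + 3*30)²/4)² = (-8180/1151 - (-2 + 90)²/4)² = (-8180/1151 - ¼*88²)² = (-8180/1151 - ¼*7744)² = (-8180/1151 - 1936)² = (-2236516/1151)² = 5002003818256/1324801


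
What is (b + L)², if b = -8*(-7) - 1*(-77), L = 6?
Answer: 19321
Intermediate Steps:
b = 133 (b = 56 + 77 = 133)
(b + L)² = (133 + 6)² = 139² = 19321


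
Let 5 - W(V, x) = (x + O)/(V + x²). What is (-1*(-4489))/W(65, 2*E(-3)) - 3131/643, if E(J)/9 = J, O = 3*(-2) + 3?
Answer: 8557592865/9620566 ≈ 889.51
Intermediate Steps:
O = -3 (O = -6 + 3 = -3)
E(J) = 9*J
W(V, x) = 5 - (-3 + x)/(V + x²) (W(V, x) = 5 - (x - 3)/(V + x²) = 5 - (-3 + x)/(V + x²))
(-1*(-4489))/W(65, 2*E(-3)) - 3131/643 = (-1*(-4489))/(((3 - 2*9*(-3) + 5*65 + 5*(2*(9*(-3)))²)/(65 + (2*(9*(-3)))²))) - 3131/643 = 4489/(((3 - 2*(-27) + 325 + 5*(2*(-27))²)/(65 + (2*(-27))²))) - 3131*1/643 = 4489/(((3 - 1*(-54) + 325 + 5*(-54)²)/(65 + (-54)²))) - 3131/643 = 4489/(((3 + 54 + 325 + 5*2916)/(65 + 2916))) - 3131/643 = 4489/(((3 + 54 + 325 + 14580)/2981)) - 3131/643 = 4489/(((1/2981)*14962)) - 3131/643 = 4489/(14962/2981) - 3131/643 = 4489*(2981/14962) - 3131/643 = 13381709/14962 - 3131/643 = 8557592865/9620566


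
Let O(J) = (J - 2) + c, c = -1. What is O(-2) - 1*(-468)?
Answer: 463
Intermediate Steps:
O(J) = -3 + J (O(J) = (J - 2) - 1 = (-2 + J) - 1 = -3 + J)
O(-2) - 1*(-468) = (-3 - 2) - 1*(-468) = -5 + 468 = 463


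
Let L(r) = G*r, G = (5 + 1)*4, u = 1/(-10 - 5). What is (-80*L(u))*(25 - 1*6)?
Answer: 2432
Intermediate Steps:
u = -1/15 (u = 1/(-15) = -1/15 ≈ -0.066667)
G = 24 (G = 6*4 = 24)
L(r) = 24*r
(-80*L(u))*(25 - 1*6) = (-1920*(-1)/15)*(25 - 1*6) = (-80*(-8/5))*(25 - 6) = 128*19 = 2432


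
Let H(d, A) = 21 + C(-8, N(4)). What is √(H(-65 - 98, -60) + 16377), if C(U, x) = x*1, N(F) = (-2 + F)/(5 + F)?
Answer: 8*√2306/3 ≈ 128.06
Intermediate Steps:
N(F) = (-2 + F)/(5 + F)
C(U, x) = x
H(d, A) = 191/9 (H(d, A) = 21 + (-2 + 4)/(5 + 4) = 21 + 2/9 = 191/9)
√(H(-65 - 98, -60) + 16377) = √(191/9 + 16377) = √(147584/9) = 8*√2306/3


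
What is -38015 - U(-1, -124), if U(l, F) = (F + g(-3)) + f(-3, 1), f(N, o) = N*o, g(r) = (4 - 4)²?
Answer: -37888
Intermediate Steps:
g(r) = 0 (g(r) = 0² = 0)
U(l, F) = -3 + F (U(l, F) = (F + 0) - 3*1 = F - 3 = -3 + F)
-38015 - U(-1, -124) = -38015 - (-3 - 124) = -38015 - 1*(-127) = -38015 + 127 = -37888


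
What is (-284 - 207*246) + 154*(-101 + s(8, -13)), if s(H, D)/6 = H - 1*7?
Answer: -65836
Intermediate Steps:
s(H, D) = -42 + 6*H (s(H, D) = 6*(H - 1*7) = 6*(H - 7) = 6*(-7 + H) = -42 + 6*H)
(-284 - 207*246) + 154*(-101 + s(8, -13)) = (-284 - 207*246) + 154*(-101 + (-42 + 6*8)) = (-284 - 50922) + 154*(-101 + (-42 + 48)) = -51206 + 154*(-101 + 6) = -51206 + 154*(-95) = -51206 - 14630 = -65836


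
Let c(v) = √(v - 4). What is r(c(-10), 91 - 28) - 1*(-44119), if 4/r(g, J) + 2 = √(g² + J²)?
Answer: 174314177/3951 + 4*√3955/3951 ≈ 44119.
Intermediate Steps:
c(v) = √(-4 + v)
r(g, J) = 4/(-2 + √(J² + g²)) (r(g, J) = 4/(-2 + √(g² + J²)) = 4/(-2 + √(J² + g²)))
r(c(-10), 91 - 28) - 1*(-44119) = 4/(-2 + √((91 - 28)² + (√(-4 - 10))²)) - 1*(-44119) = 4/(-2 + √(63² + (√(-14))²)) + 44119 = 4/(-2 + √(3969 + (I*√14)²)) + 44119 = 4/(-2 + √(3969 - 14)) + 44119 = 4/(-2 + √3955) + 44119 = 44119 + 4/(-2 + √3955)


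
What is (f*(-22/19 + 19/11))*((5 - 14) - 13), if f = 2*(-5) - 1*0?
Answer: 2380/19 ≈ 125.26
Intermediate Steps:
f = -10 (f = -10 + 0 = -10)
(f*(-22/19 + 19/11))*((5 - 14) - 13) = (-10*(-22/19 + 19/11))*((5 - 14) - 13) = (-10*(-22*1/19 + 19*(1/11)))*(-9 - 13) = -10*(-22/19 + 19/11)*(-22) = -10*119/209*(-22) = -1190/209*(-22) = 2380/19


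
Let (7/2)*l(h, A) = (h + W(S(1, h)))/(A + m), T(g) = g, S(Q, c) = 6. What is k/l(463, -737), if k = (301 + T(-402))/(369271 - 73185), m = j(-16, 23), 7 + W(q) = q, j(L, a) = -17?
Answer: 38077/19541676 ≈ 0.0019485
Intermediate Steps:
W(q) = -7 + q
m = -17
l(h, A) = 2*(-1 + h)/(7*(-17 + A)) (l(h, A) = 2*((h + (-7 + 6))/(A - 17))/7 = 2*((h - 1)/(-17 + A))/7 = 2*((-1 + h)/(-17 + A))/7 = 2*(-1 + h)/(7*(-17 + A)))
k = -101/296086 (k = (301 - 402)/(369271 - 73185) = -101/296086 ≈ -0.00034112)
k/l(463, -737) = -101*7*(-17 - 737)/(2*(-1 + 463))/296086 = -101/(296086*((2/7)*462/(-754))) = -101/(296086*((2/7)*(-1/754)*462)) = -101/(296086*(-66/377)) = -101/296086*(-377/66) = 38077/19541676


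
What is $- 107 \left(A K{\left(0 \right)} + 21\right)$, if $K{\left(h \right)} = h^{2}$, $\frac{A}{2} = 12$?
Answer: $-2247$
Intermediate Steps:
$A = 24$ ($A = 2 \cdot 12 = 24$)
$- 107 \left(A K{\left(0 \right)} + 21\right) = - 107 \left(24 \cdot 0^{2} + 21\right) = - 107 \left(24 \cdot 0 + 21\right) = - 107 \left(0 + 21\right) = \left(-107\right) 21 = -2247$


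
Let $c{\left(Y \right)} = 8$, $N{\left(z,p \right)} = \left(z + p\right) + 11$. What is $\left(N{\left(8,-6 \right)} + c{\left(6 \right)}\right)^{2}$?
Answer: $441$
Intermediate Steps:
$N{\left(z,p \right)} = 11 + p + z$ ($N{\left(z,p \right)} = \left(p + z\right) + 11 = 11 + p + z$)
$\left(N{\left(8,-6 \right)} + c{\left(6 \right)}\right)^{2} = \left(\left(11 - 6 + 8\right) + 8\right)^{2} = \left(13 + 8\right)^{2} = 21^{2} = 441$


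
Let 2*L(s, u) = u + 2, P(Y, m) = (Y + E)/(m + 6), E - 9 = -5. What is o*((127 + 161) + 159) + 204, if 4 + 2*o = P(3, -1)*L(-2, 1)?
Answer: -4413/20 ≈ -220.65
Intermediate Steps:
E = 4 (E = 9 - 5 = 4)
P(Y, m) = (4 + Y)/(6 + m) (P(Y, m) = (Y + 4)/(m + 6) = (4 + Y)/(6 + m))
L(s, u) = 1 + u/2 (L(s, u) = (u + 2)/2 = (2 + u)/2 = 1 + u/2)
o = -19/20 (o = -2 + (((4 + 3)/(6 - 1))*(1 + (½)*1))/2 = -2 + ((7/5)*(1 + ½))/2 = -2 + (((⅕)*7)*(3/2))/2 = -2 + ((7/5)*(3/2))/2 = -2 + (½)*(21/10) = -2 + 21/20 = -19/20 ≈ -0.95000)
o*((127 + 161) + 159) + 204 = -19*((127 + 161) + 159)/20 + 204 = -19*(288 + 159)/20 + 204 = -19/20*447 + 204 = -8493/20 + 204 = -4413/20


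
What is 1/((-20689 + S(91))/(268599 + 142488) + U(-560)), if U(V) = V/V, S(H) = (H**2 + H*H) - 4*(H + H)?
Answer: 411087/406232 ≈ 1.0120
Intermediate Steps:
S(H) = -8*H + 2*H**2 (S(H) = (H**2 + H**2) - 8*H = 2*H**2 - 8*H = -8*H + 2*H**2)
U(V) = 1
1/((-20689 + S(91))/(268599 + 142488) + U(-560)) = 1/((-20689 + 2*91*(-4 + 91))/(268599 + 142488) + 1) = 1/((-20689 + 2*91*87)/411087 + 1) = 1/((-20689 + 15834)*(1/411087) + 1) = 1/(-4855*1/411087 + 1) = 1/(-4855/411087 + 1) = 1/(406232/411087) = 411087/406232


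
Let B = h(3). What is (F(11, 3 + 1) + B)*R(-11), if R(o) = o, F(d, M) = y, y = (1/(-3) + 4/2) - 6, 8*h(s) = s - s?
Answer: 143/3 ≈ 47.667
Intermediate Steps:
h(s) = 0 (h(s) = (s - s)/8 = (1/8)*0 = 0)
y = -13/3 (y = (1*(-1/3) + 4*(1/2)) - 6 = (-1/3 + 2) - 6 = 5/3 - 6 = -13/3 ≈ -4.3333)
F(d, M) = -13/3
B = 0
(F(11, 3 + 1) + B)*R(-11) = (-13/3 + 0)*(-11) = -13/3*(-11) = 143/3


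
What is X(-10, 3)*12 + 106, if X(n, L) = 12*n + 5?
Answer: -1274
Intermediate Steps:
X(n, L) = 5 + 12*n
X(-10, 3)*12 + 106 = (5 + 12*(-10))*12 + 106 = (5 - 120)*12 + 106 = -115*12 + 106 = -1380 + 106 = -1274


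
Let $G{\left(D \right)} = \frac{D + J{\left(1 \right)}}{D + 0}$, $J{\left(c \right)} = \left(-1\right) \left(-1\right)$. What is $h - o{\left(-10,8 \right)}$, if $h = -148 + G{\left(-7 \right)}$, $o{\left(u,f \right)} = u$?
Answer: $- \frac{960}{7} \approx -137.14$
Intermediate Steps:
$J{\left(c \right)} = 1$
$G{\left(D \right)} = \frac{1 + D}{D}$ ($G{\left(D \right)} = \frac{D + 1}{D + 0} = \frac{1 + D}{D}$)
$h = - \frac{1030}{7}$ ($h = -148 + \frac{1 - 7}{-7} = -148 - - \frac{6}{7} = -148 + \frac{6}{7} = - \frac{1030}{7} \approx -147.14$)
$h - o{\left(-10,8 \right)} = - \frac{1030}{7} - -10 = - \frac{1030}{7} + 10 = - \frac{960}{7}$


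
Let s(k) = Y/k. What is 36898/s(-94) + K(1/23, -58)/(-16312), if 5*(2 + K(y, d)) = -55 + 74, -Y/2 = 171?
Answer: 7444307359/734040 ≈ 10142.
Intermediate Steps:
Y = -342 (Y = -2*171 = -342)
K(y, d) = 9/5 (K(y, d) = -2 + (-55 + 74)/5 = -2 + (⅕)*19 = -2 + 19/5 = 9/5)
s(k) = -342/k
36898/s(-94) + K(1/23, -58)/(-16312) = 36898/((-342/(-94))) + (9/5)/(-16312) = 36898/((-342*(-1/94))) + (9/5)*(-1/16312) = 36898/(171/47) - 9/81560 = 36898*(47/171) - 9/81560 = 91274/9 - 9/81560 = 7444307359/734040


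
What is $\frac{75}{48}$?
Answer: $\frac{25}{16} \approx 1.5625$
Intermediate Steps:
$\frac{75}{48} = 75 \cdot \frac{1}{48} = \frac{25}{16}$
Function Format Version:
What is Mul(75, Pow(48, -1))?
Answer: Rational(25, 16) ≈ 1.5625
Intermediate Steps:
Mul(75, Pow(48, -1)) = Mul(75, Rational(1, 48)) = Rational(25, 16)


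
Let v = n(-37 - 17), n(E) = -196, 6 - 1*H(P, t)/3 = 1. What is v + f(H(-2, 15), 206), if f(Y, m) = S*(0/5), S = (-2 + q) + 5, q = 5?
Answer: -196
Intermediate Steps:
H(P, t) = 15 (H(P, t) = 18 - 3*1 = 18 - 3 = 15)
v = -196
S = 8 (S = (-2 + 5) + 5 = 3 + 5 = 8)
f(Y, m) = 0 (f(Y, m) = 8*(0/5) = 8*(0*(⅕)) = 8*0 = 0)
v + f(H(-2, 15), 206) = -196 + 0 = -196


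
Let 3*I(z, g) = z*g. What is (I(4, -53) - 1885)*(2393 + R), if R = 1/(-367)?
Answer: -5152575410/1101 ≈ -4.6799e+6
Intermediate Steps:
I(z, g) = g*z/3 (I(z, g) = (z*g)/3 = (g*z)/3 = g*z/3)
R = -1/367 ≈ -0.0027248
(I(4, -53) - 1885)*(2393 + R) = ((⅓)*(-53)*4 - 1885)*(2393 - 1/367) = (-212/3 - 1885)*(878230/367) = -5867/3*878230/367 = -5152575410/1101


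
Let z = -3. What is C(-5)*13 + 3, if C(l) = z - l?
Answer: 29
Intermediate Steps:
C(l) = -3 - l
C(-5)*13 + 3 = (-3 - 1*(-5))*13 + 3 = (-3 + 5)*13 + 3 = 2*13 + 3 = 26 + 3 = 29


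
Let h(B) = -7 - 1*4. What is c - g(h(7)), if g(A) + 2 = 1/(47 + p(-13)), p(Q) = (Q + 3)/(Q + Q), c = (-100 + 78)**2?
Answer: 299363/616 ≈ 485.98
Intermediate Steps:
h(B) = -11 (h(B) = -7 - 4 = -11)
c = 484 (c = (-22)**2 = 484)
p(Q) = (3 + Q)/(2*Q) (p(Q) = (3 + Q)/((2*Q)) = (3 + Q)*(1/(2*Q)) = (3 + Q)/(2*Q))
g(A) = -1219/616 (g(A) = -2 + 1/(47 + (1/2)*(3 - 13)/(-13)) = -2 + 1/(47 + (1/2)*(-1/13)*(-10)) = -2 + 1/(47 + 5/13) = -2 + 1/(616/13) = -2 + 13/616 = -1219/616)
c - g(h(7)) = 484 - 1*(-1219/616) = 484 + 1219/616 = 299363/616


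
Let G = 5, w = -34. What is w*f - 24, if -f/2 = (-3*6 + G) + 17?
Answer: 248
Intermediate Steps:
f = -8 (f = -2*((-3*6 + 5) + 17) = -2*((-18 + 5) + 17) = -2*(-13 + 17) = -2*4 = -8)
w*f - 24 = -34*(-8) - 24 = 272 - 24 = 248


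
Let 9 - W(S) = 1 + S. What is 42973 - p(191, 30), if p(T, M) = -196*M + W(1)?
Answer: 48846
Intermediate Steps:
W(S) = 8 - S (W(S) = 9 - (1 + S) = 9 + (-1 - S) = 8 - S)
p(T, M) = 7 - 196*M (p(T, M) = -196*M + (8 - 1*1) = -196*M + (8 - 1) = -196*M + 7 = 7 - 196*M)
42973 - p(191, 30) = 42973 - (7 - 196*30) = 42973 - (7 - 5880) = 42973 - 1*(-5873) = 42973 + 5873 = 48846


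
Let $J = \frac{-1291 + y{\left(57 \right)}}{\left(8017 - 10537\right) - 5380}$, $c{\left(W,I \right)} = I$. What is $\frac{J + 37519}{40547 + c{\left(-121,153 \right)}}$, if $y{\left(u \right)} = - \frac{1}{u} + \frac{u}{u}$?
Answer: $\frac{16894879231}{18327210000} \approx 0.92185$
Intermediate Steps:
$y{\left(u \right)} = 1 - \frac{1}{u}$ ($y{\left(u \right)} = - \frac{1}{u} + 1 = 1 - \frac{1}{u}$)
$J = \frac{73531}{450300}$ ($J = \frac{-1291 + \frac{-1 + 57}{57}}{\left(8017 - 10537\right) - 5380} = \frac{-1291 + \frac{1}{57} \cdot 56}{\left(8017 - 10537\right) - 5380} = \frac{-1291 + \frac{56}{57}}{-2520 - 5380} = - \frac{73531}{57 \left(-7900\right)} = \left(- \frac{73531}{57}\right) \left(- \frac{1}{7900}\right) = \frac{73531}{450300} \approx 0.16329$)
$\frac{J + 37519}{40547 + c{\left(-121,153 \right)}} = \frac{\frac{73531}{450300} + 37519}{40547 + 153} = \frac{16894879231}{450300 \cdot 40700} = \frac{16894879231}{450300} \cdot \frac{1}{40700} = \frac{16894879231}{18327210000}$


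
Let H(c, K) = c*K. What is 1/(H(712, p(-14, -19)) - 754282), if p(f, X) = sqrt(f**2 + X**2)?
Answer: -377141/284329483858 - 178*sqrt(557)/142164741929 ≈ -1.3560e-6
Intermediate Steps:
p(f, X) = sqrt(X**2 + f**2)
H(c, K) = K*c
1/(H(712, p(-14, -19)) - 754282) = 1/(sqrt((-19)**2 + (-14)**2)*712 - 754282) = 1/(sqrt(361 + 196)*712 - 754282) = 1/(sqrt(557)*712 - 754282) = 1/(712*sqrt(557) - 754282) = 1/(-754282 + 712*sqrt(557))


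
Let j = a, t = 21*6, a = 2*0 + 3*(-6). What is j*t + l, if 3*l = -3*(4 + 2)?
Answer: -2274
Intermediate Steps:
a = -18 (a = 0 - 18 = -18)
t = 126
l = -6 (l = (-3*(4 + 2))/3 = (-3*6)/3 = (⅓)*(-18) = -6)
j = -18
j*t + l = -18*126 - 6 = -2268 - 6 = -2274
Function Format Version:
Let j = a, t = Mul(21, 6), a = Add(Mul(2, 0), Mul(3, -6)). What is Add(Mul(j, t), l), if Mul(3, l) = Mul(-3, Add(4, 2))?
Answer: -2274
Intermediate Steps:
a = -18 (a = Add(0, -18) = -18)
t = 126
l = -6 (l = Mul(Rational(1, 3), Mul(-3, Add(4, 2))) = Mul(Rational(1, 3), Mul(-3, 6)) = Mul(Rational(1, 3), -18) = -6)
j = -18
Add(Mul(j, t), l) = Add(Mul(-18, 126), -6) = Add(-2268, -6) = -2274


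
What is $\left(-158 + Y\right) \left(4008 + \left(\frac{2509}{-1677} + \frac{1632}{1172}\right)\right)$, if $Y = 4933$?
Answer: $\frac{723347841725}{37797} \approx 1.9138 \cdot 10^{7}$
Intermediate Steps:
$\left(-158 + Y\right) \left(4008 + \left(\frac{2509}{-1677} + \frac{1632}{1172}\right)\right) = \left(-158 + 4933\right) \left(4008 + \left(\frac{2509}{-1677} + \frac{1632}{1172}\right)\right) = 4775 \left(4008 + \left(2509 \left(- \frac{1}{1677}\right) + 1632 \cdot \frac{1}{1172}\right)\right) = 4775 \left(4008 + \left(- \frac{193}{129} + \frac{408}{293}\right)\right) = 4775 \left(4008 - \frac{3917}{37797}\right) = 4775 \cdot \frac{151486459}{37797} = \frac{723347841725}{37797}$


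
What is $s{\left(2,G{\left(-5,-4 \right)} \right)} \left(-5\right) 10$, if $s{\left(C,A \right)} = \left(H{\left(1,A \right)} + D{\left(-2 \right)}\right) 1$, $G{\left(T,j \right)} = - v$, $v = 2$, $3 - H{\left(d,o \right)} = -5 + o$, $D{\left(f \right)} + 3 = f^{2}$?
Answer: $-550$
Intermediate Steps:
$D{\left(f \right)} = -3 + f^{2}$
$H{\left(d,o \right)} = 8 - o$ ($H{\left(d,o \right)} = 3 - \left(-5 + o\right) = 8 - o$)
$G{\left(T,j \right)} = -2$ ($G{\left(T,j \right)} = \left(-1\right) 2 = -2$)
$s{\left(C,A \right)} = 9 - A$ ($s{\left(C,A \right)} = \left(\left(8 - A\right) - \left(3 - \left(-2\right)^{2}\right)\right) 1 = \left(\left(8 - A\right) + \left(-3 + 4\right)\right) 1 = \left(\left(8 - A\right) + 1\right) 1 = \left(9 - A\right) 1 = 9 - A$)
$s{\left(2,G{\left(-5,-4 \right)} \right)} \left(-5\right) 10 = \left(9 - -2\right) \left(-5\right) 10 = \left(9 + 2\right) \left(-5\right) 10 = 11 \left(-5\right) 10 = \left(-55\right) 10 = -550$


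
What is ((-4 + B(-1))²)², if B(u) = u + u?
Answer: 1296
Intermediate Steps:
B(u) = 2*u
((-4 + B(-1))²)² = ((-4 + 2*(-1))²)² = ((-4 - 2)²)² = ((-6)²)² = 36² = 1296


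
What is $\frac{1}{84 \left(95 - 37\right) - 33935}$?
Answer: $- \frac{1}{29063} \approx -3.4408 \cdot 10^{-5}$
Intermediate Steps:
$\frac{1}{84 \left(95 - 37\right) - 33935} = \frac{1}{84 \cdot 58 - 33935} = \frac{1}{4872 - 33935} = \frac{1}{-29063} = - \frac{1}{29063}$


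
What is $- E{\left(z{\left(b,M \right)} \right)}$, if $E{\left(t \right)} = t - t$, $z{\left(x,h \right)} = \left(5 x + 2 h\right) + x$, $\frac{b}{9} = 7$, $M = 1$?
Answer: $0$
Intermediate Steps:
$b = 63$ ($b = 9 \cdot 7 = 63$)
$z{\left(x,h \right)} = 2 h + 6 x$ ($z{\left(x,h \right)} = \left(2 h + 5 x\right) + x = 2 h + 6 x$)
$E{\left(t \right)} = 0$
$- E{\left(z{\left(b,M \right)} \right)} = \left(-1\right) 0 = 0$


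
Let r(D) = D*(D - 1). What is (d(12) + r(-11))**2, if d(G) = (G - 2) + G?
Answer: 23716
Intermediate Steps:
r(D) = D*(-1 + D)
d(G) = -2 + 2*G (d(G) = (-2 + G) + G = -2 + 2*G)
(d(12) + r(-11))**2 = ((-2 + 2*12) - 11*(-1 - 11))**2 = ((-2 + 24) - 11*(-12))**2 = (22 + 132)**2 = 154**2 = 23716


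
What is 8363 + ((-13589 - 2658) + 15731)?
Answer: 7847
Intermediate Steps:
8363 + ((-13589 - 2658) + 15731) = 8363 + (-16247 + 15731) = 8363 - 516 = 7847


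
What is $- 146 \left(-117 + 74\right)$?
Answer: $6278$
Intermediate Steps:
$- 146 \left(-117 + 74\right) = \left(-146\right) \left(-43\right) = 6278$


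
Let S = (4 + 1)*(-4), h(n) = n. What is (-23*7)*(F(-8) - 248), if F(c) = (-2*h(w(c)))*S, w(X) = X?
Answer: 91448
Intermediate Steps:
S = -20 (S = 5*(-4) = -20)
F(c) = 40*c (F(c) = -2*c*(-20) = 40*c)
(-23*7)*(F(-8) - 248) = (-23*7)*(40*(-8) - 248) = -161*(-320 - 248) = -161*(-568) = 91448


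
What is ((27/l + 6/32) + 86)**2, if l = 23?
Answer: 1033558201/135424 ≈ 7632.0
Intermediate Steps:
((27/l + 6/32) + 86)**2 = ((27/23 + 6/32) + 86)**2 = ((27*(1/23) + 6*(1/32)) + 86)**2 = ((27/23 + 3/16) + 86)**2 = (501/368 + 86)**2 = (32149/368)**2 = 1033558201/135424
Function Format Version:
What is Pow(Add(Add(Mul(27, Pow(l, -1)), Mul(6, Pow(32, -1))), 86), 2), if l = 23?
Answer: Rational(1033558201, 135424) ≈ 7632.0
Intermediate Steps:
Pow(Add(Add(Mul(27, Pow(l, -1)), Mul(6, Pow(32, -1))), 86), 2) = Pow(Add(Add(Mul(27, Pow(23, -1)), Mul(6, Pow(32, -1))), 86), 2) = Pow(Add(Add(Mul(27, Rational(1, 23)), Mul(6, Rational(1, 32))), 86), 2) = Pow(Add(Add(Rational(27, 23), Rational(3, 16)), 86), 2) = Pow(Add(Rational(501, 368), 86), 2) = Pow(Rational(32149, 368), 2) = Rational(1033558201, 135424)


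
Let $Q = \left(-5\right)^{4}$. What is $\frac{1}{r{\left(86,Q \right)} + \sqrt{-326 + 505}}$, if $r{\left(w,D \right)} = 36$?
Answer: $\frac{36}{1117} - \frac{\sqrt{179}}{1117} \approx 0.020251$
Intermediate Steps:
$Q = 625$
$\frac{1}{r{\left(86,Q \right)} + \sqrt{-326 + 505}} = \frac{1}{36 + \sqrt{-326 + 505}} = \frac{1}{36 + \sqrt{179}}$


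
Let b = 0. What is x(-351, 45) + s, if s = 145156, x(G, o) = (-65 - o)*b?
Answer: 145156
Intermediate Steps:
x(G, o) = 0 (x(G, o) = (-65 - o)*0 = 0)
x(-351, 45) + s = 0 + 145156 = 145156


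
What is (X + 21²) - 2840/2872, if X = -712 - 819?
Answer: -391665/359 ≈ -1091.0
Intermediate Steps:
X = -1531
(X + 21²) - 2840/2872 = (-1531 + 21²) - 2840/2872 = (-1531 + 441) - 2840*1/2872 = -1090 - 355/359 = -391665/359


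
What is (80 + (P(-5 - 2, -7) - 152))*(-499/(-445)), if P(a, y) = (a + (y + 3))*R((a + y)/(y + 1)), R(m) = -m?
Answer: -69361/1335 ≈ -51.956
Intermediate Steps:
P(a, y) = -(a + y)*(3 + a + y)/(1 + y) (P(a, y) = (a + (y + 3))*(-(a + y)/(y + 1)) = (a + (3 + y))*(-(a + y)/(1 + y)) = (3 + a + y)*(-(a + y)/(1 + y)) = -(a + y)*(3 + a + y)/(1 + y))
(80 + (P(-5 - 2, -7) - 152))*(-499/(-445)) = (80 + (-((-5 - 2) - 7)*(3 + (-5 - 2) - 7)/(1 - 7) - 152))*(-499/(-445)) = (80 + (-1*(-7 - 7)*(3 - 7 - 7)/(-6) - 152))*(-499*(-1/445)) = (80 + (-1*(-⅙)*(-14)*(-11) - 152))*(499/445) = (80 + (77/3 - 152))*(499/445) = (80 - 379/3)*(499/445) = -139/3*499/445 = -69361/1335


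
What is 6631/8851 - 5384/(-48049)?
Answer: 366266703/425281699 ≈ 0.86123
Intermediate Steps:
6631/8851 - 5384/(-48049) = 6631*(1/8851) - 5384*(-1/48049) = 6631/8851 + 5384/48049 = 366266703/425281699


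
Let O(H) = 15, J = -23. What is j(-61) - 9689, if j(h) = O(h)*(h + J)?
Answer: -10949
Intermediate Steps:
j(h) = -345 + 15*h (j(h) = 15*(h - 23) = 15*(-23 + h) = -345 + 15*h)
j(-61) - 9689 = (-345 + 15*(-61)) - 9689 = (-345 - 915) - 9689 = -1260 - 9689 = -10949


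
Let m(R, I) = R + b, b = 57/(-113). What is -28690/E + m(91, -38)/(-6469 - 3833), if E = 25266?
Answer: -934920696/817022431 ≈ -1.1443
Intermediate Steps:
b = -57/113 (b = 57*(-1/113) = -57/113 ≈ -0.50443)
m(R, I) = -57/113 + R (m(R, I) = R - 57/113 = -57/113 + R)
-28690/E + m(91, -38)/(-6469 - 3833) = -28690/25266 + (-57/113 + 91)/(-6469 - 3833) = -28690*1/25266 + (10226/113)/(-10302) = -14345/12633 + (10226/113)*(-1/10302) = -14345/12633 - 5113/582063 = -934920696/817022431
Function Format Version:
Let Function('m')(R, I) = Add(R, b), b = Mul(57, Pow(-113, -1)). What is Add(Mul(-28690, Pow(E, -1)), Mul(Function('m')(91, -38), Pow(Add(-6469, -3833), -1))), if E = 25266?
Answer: Rational(-934920696, 817022431) ≈ -1.1443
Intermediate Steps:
b = Rational(-57, 113) (b = Mul(57, Rational(-1, 113)) = Rational(-57, 113) ≈ -0.50443)
Function('m')(R, I) = Add(Rational(-57, 113), R) (Function('m')(R, I) = Add(R, Rational(-57, 113)) = Add(Rational(-57, 113), R))
Add(Mul(-28690, Pow(E, -1)), Mul(Function('m')(91, -38), Pow(Add(-6469, -3833), -1))) = Add(Mul(-28690, Pow(25266, -1)), Mul(Add(Rational(-57, 113), 91), Pow(Add(-6469, -3833), -1))) = Add(Mul(-28690, Rational(1, 25266)), Mul(Rational(10226, 113), Pow(-10302, -1))) = Add(Rational(-14345, 12633), Mul(Rational(10226, 113), Rational(-1, 10302))) = Add(Rational(-14345, 12633), Rational(-5113, 582063)) = Rational(-934920696, 817022431)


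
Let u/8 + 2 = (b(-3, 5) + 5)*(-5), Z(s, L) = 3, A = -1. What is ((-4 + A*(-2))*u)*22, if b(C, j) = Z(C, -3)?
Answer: 14784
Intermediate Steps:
b(C, j) = 3
u = -336 (u = -16 + 8*((3 + 5)*(-5)) = -16 + 8*(8*(-5)) = -16 + 8*(-40) = -16 - 320 = -336)
((-4 + A*(-2))*u)*22 = ((-4 - 1*(-2))*(-336))*22 = ((-4 + 2)*(-336))*22 = -2*(-336)*22 = 672*22 = 14784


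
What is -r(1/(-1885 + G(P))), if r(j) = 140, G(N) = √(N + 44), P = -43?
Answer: -140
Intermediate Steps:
G(N) = √(44 + N)
-r(1/(-1885 + G(P))) = -1*140 = -140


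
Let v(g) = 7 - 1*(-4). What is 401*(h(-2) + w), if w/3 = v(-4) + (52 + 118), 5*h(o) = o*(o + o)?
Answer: 1091923/5 ≈ 2.1838e+5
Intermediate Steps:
v(g) = 11 (v(g) = 7 + 4 = 11)
h(o) = 2*o²/5 (h(o) = (o*(o + o))/5 = (o*(2*o))/5 = (2*o²)/5 = 2*o²/5)
w = 543 (w = 3*(11 + (52 + 118)) = 3*(11 + 170) = 3*181 = 543)
401*(h(-2) + w) = 401*((⅖)*(-2)² + 543) = 401*((⅖)*4 + 543) = 401*(8/5 + 543) = 401*(2723/5) = 1091923/5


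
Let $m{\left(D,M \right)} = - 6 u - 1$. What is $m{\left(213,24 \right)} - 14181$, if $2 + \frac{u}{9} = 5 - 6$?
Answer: $-14020$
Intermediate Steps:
$u = -27$ ($u = -18 + 9 \left(5 - 6\right) = -18 + 9 \left(-1\right) = -18 - 9 = -27$)
$m{\left(D,M \right)} = 161$ ($m{\left(D,M \right)} = \left(-6\right) \left(-27\right) - 1 = 162 - 1 = 161$)
$m{\left(213,24 \right)} - 14181 = 161 - 14181 = -14020$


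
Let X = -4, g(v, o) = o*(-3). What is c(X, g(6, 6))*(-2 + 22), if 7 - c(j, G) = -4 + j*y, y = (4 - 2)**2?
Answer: 540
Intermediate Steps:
g(v, o) = -3*o
y = 4 (y = 2**2 = 4)
c(j, G) = 11 - 4*j (c(j, G) = 7 - (-4 + j*4) = 7 - (-4 + 4*j) = 7 + (4 - 4*j) = 11 - 4*j)
c(X, g(6, 6))*(-2 + 22) = (11 - 4*(-4))*(-2 + 22) = (11 + 16)*20 = 27*20 = 540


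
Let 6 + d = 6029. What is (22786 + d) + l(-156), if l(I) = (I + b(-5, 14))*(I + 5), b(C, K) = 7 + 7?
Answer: 50251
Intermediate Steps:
d = 6023 (d = -6 + 6029 = 6023)
b(C, K) = 14
l(I) = (5 + I)*(14 + I) (l(I) = (I + 14)*(I + 5) = (14 + I)*(5 + I) = (5 + I)*(14 + I))
(22786 + d) + l(-156) = (22786 + 6023) + (70 + (-156)**2 + 19*(-156)) = 28809 + (70 + 24336 - 2964) = 28809 + 21442 = 50251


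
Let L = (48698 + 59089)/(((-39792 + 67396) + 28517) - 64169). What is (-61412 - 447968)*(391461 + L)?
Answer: -401183911074645/2012 ≈ -1.9940e+11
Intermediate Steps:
L = -107787/8048 (L = 107787/((27604 + 28517) - 64169) = 107787/(56121 - 64169) = 107787/(-8048) = 107787*(-1/8048) = -107787/8048 ≈ -13.393)
(-61412 - 447968)*(391461 + L) = (-61412 - 447968)*(391461 - 107787/8048) = -509380*3150370341/8048 = -401183911074645/2012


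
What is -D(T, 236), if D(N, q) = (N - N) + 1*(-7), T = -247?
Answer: 7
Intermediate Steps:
D(N, q) = -7 (D(N, q) = 0 - 7 = -7)
-D(T, 236) = -1*(-7) = 7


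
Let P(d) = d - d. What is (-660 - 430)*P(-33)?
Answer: 0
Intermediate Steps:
P(d) = 0
(-660 - 430)*P(-33) = (-660 - 430)*0 = -1090*0 = 0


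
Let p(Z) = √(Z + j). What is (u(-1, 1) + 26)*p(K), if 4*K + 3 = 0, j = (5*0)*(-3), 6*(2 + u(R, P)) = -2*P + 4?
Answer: 73*I*√3/6 ≈ 21.073*I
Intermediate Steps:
u(R, P) = -4/3 - P/3 (u(R, P) = -2 + (-2*P + 4)/6 = -2 + (4 - 2*P)/6 = -2 + (⅔ - P/3) = -4/3 - P/3)
j = 0 (j = 0*(-3) = 0)
K = -¾ (K = -¾ + (¼)*0 = -¾ + 0 = -¾ ≈ -0.75000)
p(Z) = √Z (p(Z) = √(Z + 0) = √Z)
(u(-1, 1) + 26)*p(K) = ((-4/3 - ⅓*1) + 26)*√(-¾) = ((-4/3 - ⅓) + 26)*(I*√3/2) = (-5/3 + 26)*(I*√3/2) = 73*(I*√3/2)/3 = 73*I*√3/6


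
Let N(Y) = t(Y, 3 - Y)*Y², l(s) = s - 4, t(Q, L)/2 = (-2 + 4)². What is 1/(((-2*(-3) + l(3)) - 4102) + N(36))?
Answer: 1/6271 ≈ 0.00015946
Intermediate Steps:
t(Q, L) = 8 (t(Q, L) = 2*(-2 + 4)² = 2*2² = 2*4 = 8)
l(s) = -4 + s
N(Y) = 8*Y²
1/(((-2*(-3) + l(3)) - 4102) + N(36)) = 1/(((-2*(-3) + (-4 + 3)) - 4102) + 8*36²) = 1/(((6 - 1) - 4102) + 8*1296) = 1/((5 - 4102) + 10368) = 1/(-4097 + 10368) = 1/6271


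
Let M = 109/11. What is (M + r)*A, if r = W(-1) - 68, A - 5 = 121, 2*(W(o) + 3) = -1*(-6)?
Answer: -80514/11 ≈ -7319.5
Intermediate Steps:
W(o) = 0 (W(o) = -3 + (-1*(-6))/2 = -3 + (1/2)*6 = -3 + 3 = 0)
A = 126 (A = 5 + 121 = 126)
r = -68 (r = 0 - 68 = -68)
M = 109/11 (M = 109*(1/11) = 109/11 ≈ 9.9091)
(M + r)*A = (109/11 - 68)*126 = -639/11*126 = -80514/11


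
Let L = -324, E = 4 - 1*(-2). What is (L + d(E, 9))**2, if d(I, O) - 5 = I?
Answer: 97969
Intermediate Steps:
E = 6 (E = 4 + 2 = 6)
d(I, O) = 5 + I
(L + d(E, 9))**2 = (-324 + (5 + 6))**2 = (-324 + 11)**2 = (-313)**2 = 97969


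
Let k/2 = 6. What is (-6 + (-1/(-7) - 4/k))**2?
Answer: 16900/441 ≈ 38.322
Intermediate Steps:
k = 12 (k = 2*6 = 12)
(-6 + (-1/(-7) - 4/k))**2 = (-6 + (-1/(-7) - 4/12))**2 = (-6 + (-1*(-1/7) - 4*1/12))**2 = (-6 + (1/7 - 1/3))**2 = (-6 - 4/21)**2 = (-130/21)**2 = 16900/441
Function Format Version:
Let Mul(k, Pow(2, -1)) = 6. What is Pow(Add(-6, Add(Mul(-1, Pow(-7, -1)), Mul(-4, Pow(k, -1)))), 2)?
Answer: Rational(16900, 441) ≈ 38.322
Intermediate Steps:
k = 12 (k = Mul(2, 6) = 12)
Pow(Add(-6, Add(Mul(-1, Pow(-7, -1)), Mul(-4, Pow(k, -1)))), 2) = Pow(Add(-6, Add(Mul(-1, Pow(-7, -1)), Mul(-4, Pow(12, -1)))), 2) = Pow(Add(-6, Add(Mul(-1, Rational(-1, 7)), Mul(-4, Rational(1, 12)))), 2) = Pow(Add(-6, Add(Rational(1, 7), Rational(-1, 3))), 2) = Pow(Add(-6, Rational(-4, 21)), 2) = Pow(Rational(-130, 21), 2) = Rational(16900, 441)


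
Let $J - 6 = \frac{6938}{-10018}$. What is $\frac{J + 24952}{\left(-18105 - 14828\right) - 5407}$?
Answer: $- \frac{125011153}{192045060} \approx -0.65095$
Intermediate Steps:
$J = \frac{26585}{5009}$ ($J = 6 + \frac{6938}{-10018} = 6 + 6938 \left(- \frac{1}{10018}\right) = 6 - \frac{3469}{5009} = \frac{26585}{5009} \approx 5.3074$)
$\frac{J + 24952}{\left(-18105 - 14828\right) - 5407} = \frac{\frac{26585}{5009} + 24952}{\left(-18105 - 14828\right) - 5407} = \frac{125011153}{5009 \left(-32933 - 5407\right)} = \frac{125011153}{5009 \left(-38340\right)} = \frac{125011153}{5009} \left(- \frac{1}{38340}\right) = - \frac{125011153}{192045060}$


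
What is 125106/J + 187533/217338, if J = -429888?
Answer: 1484108291/2595305504 ≈ 0.57184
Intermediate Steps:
125106/J + 187533/217338 = 125106/(-429888) + 187533/217338 = 125106*(-1/429888) + 187533*(1/217338) = -20851/71648 + 62511/72446 = 1484108291/2595305504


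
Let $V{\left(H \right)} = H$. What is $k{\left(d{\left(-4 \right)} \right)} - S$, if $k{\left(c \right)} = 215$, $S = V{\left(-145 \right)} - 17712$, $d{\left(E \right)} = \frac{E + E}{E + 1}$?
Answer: $18072$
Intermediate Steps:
$d{\left(E \right)} = \frac{2 E}{1 + E}$
$S = -17857$ ($S = -145 - 17712 = -17857$)
$k{\left(d{\left(-4 \right)} \right)} - S = 215 - -17857 = 215 + 17857 = 18072$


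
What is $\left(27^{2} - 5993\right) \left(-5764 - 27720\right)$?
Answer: $176259776$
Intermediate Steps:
$\left(27^{2} - 5993\right) \left(-5764 - 27720\right) = \left(729 - 5993\right) \left(-33484\right) = \left(-5264\right) \left(-33484\right) = 176259776$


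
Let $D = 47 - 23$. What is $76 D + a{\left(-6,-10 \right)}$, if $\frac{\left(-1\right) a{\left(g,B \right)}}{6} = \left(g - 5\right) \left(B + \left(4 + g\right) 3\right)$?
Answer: $768$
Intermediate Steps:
$a{\left(g,B \right)} = - 6 \left(-5 + g\right) \left(12 + B + 3 g\right)$ ($a{\left(g,B \right)} = - 6 \left(g - 5\right) \left(B + \left(4 + g\right) 3\right) = - 6 \left(g + \left(-6 + 1\right)\right) \left(B + \left(12 + 3 g\right)\right) = - 6 \left(g - 5\right) \left(12 + B + 3 g\right) = - 6 \left(-5 + g\right) \left(12 + B + 3 g\right)$)
$D = 24$
$76 D + a{\left(-6,-10 \right)} = 76 \cdot 24 + \left(360 - 18 \left(-6\right)^{2} + 18 \left(-6\right) + 30 \left(-10\right) - \left(-60\right) \left(-6\right)\right) = 1824 - 1056 = 768$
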